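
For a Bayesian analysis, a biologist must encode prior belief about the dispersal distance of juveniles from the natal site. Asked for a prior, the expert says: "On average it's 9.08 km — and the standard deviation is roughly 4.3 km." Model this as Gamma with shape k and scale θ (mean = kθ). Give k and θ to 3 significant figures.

k ≈ 4.46, θ ≈ 2.04

For Gamma(k, scale θ): mean = kθ, variance = kθ², so CV = 1/√k.
CV = SD/mean = 4.3/9.08 = 0.4736, hence k = 1/CV² = 4.46.
Then θ = mean/k = 9.08/4.46 = 2.04.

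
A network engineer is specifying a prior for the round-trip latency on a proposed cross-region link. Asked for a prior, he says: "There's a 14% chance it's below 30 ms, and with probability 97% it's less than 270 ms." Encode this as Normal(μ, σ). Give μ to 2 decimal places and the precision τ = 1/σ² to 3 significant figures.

μ = 117.56, τ = 0.000152

For Normal(μ,σ), the p-quantile is μ + z_p·σ. Here z_{0.14} = -1.08, z_{0.97} = 1.881.
So 30 = μ − 1.08σ and 270 = μ + 1.881σ.
Subtracting: σ = (270 − 30)/(1.881 − (-1.08)) = 81.05.
Then μ = 30 − (-1.08)·81.05 = 117.56.
Precision τ = 1/σ² = 1/81.05² = 0.000152.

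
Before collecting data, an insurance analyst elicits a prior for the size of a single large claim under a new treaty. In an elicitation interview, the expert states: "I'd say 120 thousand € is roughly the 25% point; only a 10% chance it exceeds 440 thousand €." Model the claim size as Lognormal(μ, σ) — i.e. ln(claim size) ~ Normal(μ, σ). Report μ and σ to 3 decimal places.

μ ≈ 5.236, σ ≈ 0.664

If T ~ Lognormal(μ,σ) then ln T ~ Normal(μ,σ), so the p-quantile of ln T is μ + z_p·σ.
ln(120) = 4.787 and ln(440) = 6.087; z_{0.25} = -0.6745, z_{0.9} = 1.282.
σ = (6.087 − 4.787)/(1.282 − (-0.6745)) = 0.664.
μ = 4.787 − (-0.6745)·0.664 = 5.236.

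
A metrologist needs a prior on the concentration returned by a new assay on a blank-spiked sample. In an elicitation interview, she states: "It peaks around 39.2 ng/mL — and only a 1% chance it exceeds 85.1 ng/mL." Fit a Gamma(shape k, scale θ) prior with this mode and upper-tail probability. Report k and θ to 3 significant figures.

Gamma(k,θ) with k>1 has mode (k−1)θ, so θ = 39.2/(k−1).
Need P(X < 85.1) = 0.99 with θ tied to k this way. Start at k = 2, θ = 39.2: P(X<85.1) ≈ 0.638.
Too low — raise k to concentrate. Iterating converges to k ≈ 9.05.
Then θ = 39.2/(9.05−1) ≈ 4.87.

k ≈ 9.05, θ ≈ 4.87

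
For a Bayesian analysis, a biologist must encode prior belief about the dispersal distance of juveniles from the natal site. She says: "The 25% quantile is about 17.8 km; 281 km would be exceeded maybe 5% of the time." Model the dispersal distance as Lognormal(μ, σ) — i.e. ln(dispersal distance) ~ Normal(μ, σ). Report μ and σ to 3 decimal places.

μ ≈ 3.682, σ ≈ 1.190

If T ~ Lognormal(μ,σ) then ln T ~ Normal(μ,σ), so the p-quantile of ln T is μ + z_p·σ.
ln(17.8) = 2.879 and ln(281) = 5.638; z_{0.25} = -0.6745, z_{0.95} = 1.645.
σ = (5.638 − 2.879)/(1.645 − (-0.6745)) = 1.190.
μ = 2.879 − (-0.6745)·1.190 = 3.682.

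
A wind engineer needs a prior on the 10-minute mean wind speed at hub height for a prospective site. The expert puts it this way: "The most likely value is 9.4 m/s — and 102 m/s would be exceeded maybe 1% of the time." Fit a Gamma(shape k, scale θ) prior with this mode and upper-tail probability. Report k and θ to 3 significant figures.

k ≈ 1.53, θ ≈ 17.8

Gamma(k,θ) with k>1 has mode (k−1)θ, so θ = 9.4/(k−1).
Need P(X < 102) = 0.99 with θ tied to k this way. Start at k = 2, θ = 9.4: P(X<102) ≈ 1.000.
Too high — lower k to spread out. Iterating converges to k ≈ 1.53.
Then θ = 9.4/(1.53−1) ≈ 17.8.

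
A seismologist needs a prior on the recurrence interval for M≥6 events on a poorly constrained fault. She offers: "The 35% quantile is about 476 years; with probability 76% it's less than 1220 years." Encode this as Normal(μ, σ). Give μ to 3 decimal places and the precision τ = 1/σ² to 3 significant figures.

For Normal(μ,σ), the p-quantile is μ + z_p·σ. Here z_{0.35} = -0.3853, z_{0.76} = 0.7063.
So 476 = μ − 0.3853σ and 1220 = μ + 0.7063σ.
Subtracting: σ = (1220 − 476)/(0.7063 − (-0.3853)) = 681.554.
Then μ = 476 − (-0.3853)·681.554 = 738.617.
Precision τ = 1/σ² = 1/681.6² = 2.15e-06.

μ = 738.617, τ = 2.15e-06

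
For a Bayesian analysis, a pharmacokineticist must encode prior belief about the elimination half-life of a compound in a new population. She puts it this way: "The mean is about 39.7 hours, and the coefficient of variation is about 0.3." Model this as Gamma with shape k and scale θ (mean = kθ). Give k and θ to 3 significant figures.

k ≈ 11.1, θ ≈ 3.57

For Gamma(k, scale θ): mean = kθ, variance = kθ², so CV = 1/√k.
CV = 0.3, hence k = 1/CV² = 11.1.
Then θ = mean/k = 39.7/11.1 = 3.57.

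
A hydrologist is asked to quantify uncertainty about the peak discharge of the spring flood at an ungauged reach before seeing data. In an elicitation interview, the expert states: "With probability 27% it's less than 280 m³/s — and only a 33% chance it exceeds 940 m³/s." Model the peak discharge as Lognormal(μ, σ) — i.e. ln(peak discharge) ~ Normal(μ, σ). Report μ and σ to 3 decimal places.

If T ~ Lognormal(μ,σ) then ln T ~ Normal(μ,σ), so the p-quantile of ln T is μ + z_p·σ.
ln(280) = 5.635 and ln(940) = 6.846; z_{0.27} = -0.6128, z_{0.67} = 0.4399.
σ = (6.846 − 5.635)/(0.4399 − (-0.6128)) = 1.150.
μ = 5.635 − (-0.6128)·1.150 = 6.340.

μ ≈ 6.340, σ ≈ 1.150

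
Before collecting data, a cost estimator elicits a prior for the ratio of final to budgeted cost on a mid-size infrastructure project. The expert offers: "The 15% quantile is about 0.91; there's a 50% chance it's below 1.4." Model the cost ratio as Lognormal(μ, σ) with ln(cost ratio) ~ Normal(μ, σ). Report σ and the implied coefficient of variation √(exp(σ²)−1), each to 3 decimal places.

If T ~ Lognormal(μ,σ) then ln T ~ Normal(μ,σ), so the p-quantile of ln T is μ + z_p·σ.
ln(0.91) = -0.09431 and ln(1.4) = 0.3365; z_{0.15} = -1.036, z_{0.5} = 0.
σ = (0.3365 − -0.09431)/(0 − (-1.036)) = 0.416.
μ = -0.09431 − (-1.036)·0.416 = 0.336.
CV = √(exp(σ²)−1) = √(exp(0.1728)−1) = 0.434.

σ ≈ 0.416, CV ≈ 0.434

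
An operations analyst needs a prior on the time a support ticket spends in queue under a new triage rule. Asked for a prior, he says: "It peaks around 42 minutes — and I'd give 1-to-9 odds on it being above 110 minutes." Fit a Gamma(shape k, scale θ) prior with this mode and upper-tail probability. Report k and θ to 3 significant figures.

Gamma(k,θ) with k>1 has mode (k−1)θ, so θ = 42/(k−1).
Need P(X < 110) = 0.9 with θ tied to k this way. Start at k = 2, θ = 42: P(X<110) ≈ 0.736.
Too low — raise k to concentrate. Iterating converges to k ≈ 3.07.
Then θ = 42/(3.07−1) ≈ 20.3.

k ≈ 3.07, θ ≈ 20.3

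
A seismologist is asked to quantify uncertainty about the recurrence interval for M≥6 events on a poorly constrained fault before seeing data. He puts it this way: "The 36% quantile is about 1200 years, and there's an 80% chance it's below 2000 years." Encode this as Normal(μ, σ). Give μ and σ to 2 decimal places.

μ = 1438.96, σ = 666.62

The p-quantile of Normal(μ,σ) is μ + z_p·σ, with z_{0.36} = -0.3585 and z_{0.8} = 0.8416.
Eliminate σ: μ = (z₂·x₁ − z₁·x₂)/(z₂ − z₁) = (0.8416·1200 − (-0.3585)·2000)/1.2 = 1438.96.
Then σ = (x₂ − x₁)/(z₂ − z₁) = (2000 − 1200)/1.2 = 666.62.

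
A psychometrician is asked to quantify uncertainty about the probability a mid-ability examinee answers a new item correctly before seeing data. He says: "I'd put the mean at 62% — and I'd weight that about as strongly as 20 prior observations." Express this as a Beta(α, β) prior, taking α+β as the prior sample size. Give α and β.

α = 12.4, β = 7.6

Under the effective-sample-size interpretation, Beta(α, β) has prior mean α/(α+β) and prior sample size α+β.
So α+β = 20 and α/(α+β) = 0.62, giving α = 0.62·20 = 12.4 and β = 20 − 12.4 = 7.6.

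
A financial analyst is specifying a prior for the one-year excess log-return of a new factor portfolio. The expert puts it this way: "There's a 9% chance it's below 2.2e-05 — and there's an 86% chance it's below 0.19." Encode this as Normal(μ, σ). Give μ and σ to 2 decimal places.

μ = 0.11, σ = 0.08

The p-quantile of Normal(μ,σ) is μ + z_p·σ, with z_{0.09} = -1.341 and z_{0.86} = 1.08.
Eliminate σ: μ = (z₂·x₁ − z₁·x₂)/(z₂ − z₁) = (1.08·2.2e-05 − (-1.341)·0.19)/2.421 = 0.11.
Then σ = (x₂ − x₁)/(z₂ − z₁) = (0.19 − 2.2e-05)/2.421 = 0.08.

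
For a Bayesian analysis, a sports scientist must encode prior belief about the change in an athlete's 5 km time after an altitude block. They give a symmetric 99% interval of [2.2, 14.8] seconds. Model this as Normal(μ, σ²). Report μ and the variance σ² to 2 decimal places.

A symmetric 99% interval runs μ ± z·σ with z = 2.576.
Half-width = 6.3, so σ = 6.3/2.576 = 2.446 and σ² = 5.98.
μ is the interval midpoint, 8.50.

μ = 8.50, σ² = 5.98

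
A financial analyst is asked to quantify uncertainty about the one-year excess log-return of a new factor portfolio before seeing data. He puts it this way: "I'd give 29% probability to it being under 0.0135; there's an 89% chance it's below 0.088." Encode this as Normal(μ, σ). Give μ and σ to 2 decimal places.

μ = 0.04, σ = 0.04

The p-quantile of Normal(μ,σ) is μ + z_p·σ, with z_{0.29} = -0.5534 and z_{0.89} = 1.227.
Eliminate σ: μ = (z₂·x₁ − z₁·x₂)/(z₂ − z₁) = (1.227·0.0135 − (-0.5534)·0.088)/1.78 = 0.04.
Then σ = (x₂ − x₁)/(z₂ − z₁) = (0.088 − 0.0135)/1.78 = 0.04.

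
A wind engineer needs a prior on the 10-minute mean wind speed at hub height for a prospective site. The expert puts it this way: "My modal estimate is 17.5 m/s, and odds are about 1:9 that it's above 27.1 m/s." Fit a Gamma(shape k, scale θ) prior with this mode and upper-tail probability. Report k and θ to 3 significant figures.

k ≈ 10.8, θ ≈ 1.79

Gamma(k,θ) with k>1 has mode (k−1)θ, so θ = 17.5/(k−1).
Need P(X < 27.1) = 0.9 with θ tied to k this way. Start at k = 2, θ = 17.5: P(X<27.1) ≈ 0.458.
Too low — raise k to concentrate. Iterating converges to k ≈ 10.8.
Then θ = 17.5/(10.8−1) ≈ 1.79.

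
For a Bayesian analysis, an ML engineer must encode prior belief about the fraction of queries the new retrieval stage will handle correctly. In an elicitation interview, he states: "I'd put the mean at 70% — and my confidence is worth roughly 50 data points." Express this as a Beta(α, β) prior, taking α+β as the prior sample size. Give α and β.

Under the effective-sample-size interpretation, Beta(α, β) has prior mean α/(α+β) and prior sample size α+β.
So α+β = 50 and α/(α+β) = 0.7, giving α = 0.7·50 = 35 and β = 50 − 35 = 15.

α = 35, β = 15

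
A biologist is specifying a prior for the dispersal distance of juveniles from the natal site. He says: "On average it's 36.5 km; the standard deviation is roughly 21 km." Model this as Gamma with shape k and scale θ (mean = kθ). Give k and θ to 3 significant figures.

k ≈ 3.02, θ ≈ 12.1

For Gamma(k, scale θ): mean = kθ, variance = kθ², so CV = 1/√k.
CV = SD/mean = 21/36.5 = 0.5753, hence k = 1/CV² = 3.02.
Then θ = mean/k = 36.5/3.02 = 12.1.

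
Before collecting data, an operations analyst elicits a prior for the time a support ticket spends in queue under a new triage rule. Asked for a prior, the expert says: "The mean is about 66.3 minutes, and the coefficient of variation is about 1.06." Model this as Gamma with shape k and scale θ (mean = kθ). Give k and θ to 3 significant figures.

For Gamma(k, scale θ): mean = kθ, variance = kθ², so CV = 1/√k.
CV = 1.06, hence k = 1/CV² = 0.89.
Then θ = mean/k = 66.3/0.89 = 74.5.

k ≈ 0.89, θ ≈ 74.5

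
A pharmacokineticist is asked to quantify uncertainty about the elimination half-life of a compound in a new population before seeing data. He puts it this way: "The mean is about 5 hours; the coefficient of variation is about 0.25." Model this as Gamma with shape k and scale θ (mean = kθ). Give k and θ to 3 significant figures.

For Gamma(k, scale θ): mean = kθ, variance = kθ², so CV = 1/√k.
CV = 0.25, hence k = 1/CV² = 16.
Then θ = mean/k = 5/16 = 0.312.

k ≈ 16, θ ≈ 0.312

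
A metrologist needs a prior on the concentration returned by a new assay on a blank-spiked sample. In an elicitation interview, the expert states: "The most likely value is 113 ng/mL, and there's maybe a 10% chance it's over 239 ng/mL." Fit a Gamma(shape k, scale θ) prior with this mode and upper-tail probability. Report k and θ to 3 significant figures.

Gamma(k,θ) with k>1 has mode (k−1)θ, so θ = 113/(k−1).
Need P(X < 239) = 0.9 with θ tied to k this way. Start at k = 2, θ = 113: P(X<239) ≈ 0.624.
Too low — raise k to concentrate. Iterating converges to k ≈ 4.42.
Then θ = 113/(4.42−1) ≈ 33.

k ≈ 4.42, θ ≈ 33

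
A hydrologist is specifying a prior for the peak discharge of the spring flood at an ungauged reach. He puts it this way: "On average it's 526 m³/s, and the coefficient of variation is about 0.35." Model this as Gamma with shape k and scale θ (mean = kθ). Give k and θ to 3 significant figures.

For Gamma(k, scale θ): mean = kθ, variance = kθ², so CV = 1/√k.
CV = 0.35, hence k = 1/CV² = 8.16.
Then θ = mean/k = 526/8.16 = 64.4.

k ≈ 8.16, θ ≈ 64.4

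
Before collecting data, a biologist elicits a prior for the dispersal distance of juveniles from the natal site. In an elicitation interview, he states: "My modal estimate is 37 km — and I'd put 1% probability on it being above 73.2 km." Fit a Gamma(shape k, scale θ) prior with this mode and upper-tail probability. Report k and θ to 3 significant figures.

Gamma(k,θ) with k>1 has mode (k−1)θ, so θ = 37/(k−1).
Need P(X < 73.2) = 0.99 with θ tied to k this way. Start at k = 2, θ = 37: P(X<73.2) ≈ 0.588.
Too low — raise k to concentrate. Iterating converges to k ≈ 11.6.
Then θ = 37/(11.6−1) ≈ 3.5.

k ≈ 11.6, θ ≈ 3.5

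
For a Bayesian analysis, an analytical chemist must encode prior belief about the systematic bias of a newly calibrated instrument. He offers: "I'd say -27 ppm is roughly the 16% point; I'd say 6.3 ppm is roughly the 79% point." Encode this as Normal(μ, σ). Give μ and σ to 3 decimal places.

μ = -8.612, σ = 18.491

For Normal(μ,σ), the p-quantile is μ + z_p·σ. Here z_{0.16} = -0.9945, z_{0.79} = 0.8064.
So -27 = μ − 0.9945σ and 6.3 = μ + 0.8064σ.
Subtracting: σ = (6.3 − -27)/(0.8064 − (-0.9945)) = 18.491.
Then μ = -27 − (-0.9945)·18.491 = -8.612.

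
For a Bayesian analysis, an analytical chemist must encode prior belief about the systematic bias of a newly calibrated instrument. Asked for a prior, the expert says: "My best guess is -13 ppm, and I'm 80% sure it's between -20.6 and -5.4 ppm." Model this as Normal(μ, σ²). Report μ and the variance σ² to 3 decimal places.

μ = -13.000, σ² = 35.169

A symmetric 80% interval runs μ ± z·σ with z = 1.282.
Half-width = 7.6, so σ = 7.6/1.282 = 5.9303 and σ² = 35.169.
μ is the stated best guess, -13.000.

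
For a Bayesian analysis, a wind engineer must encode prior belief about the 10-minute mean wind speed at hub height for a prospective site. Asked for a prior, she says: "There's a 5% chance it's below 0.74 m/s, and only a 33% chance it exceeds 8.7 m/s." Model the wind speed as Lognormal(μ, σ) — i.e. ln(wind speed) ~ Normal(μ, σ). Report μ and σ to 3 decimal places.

μ ≈ 1.643, σ ≈ 1.182

If T ~ Lognormal(μ,σ) then ln T ~ Normal(μ,σ), so the p-quantile of ln T is μ + z_p·σ.
ln(0.74) = -0.3011 and ln(8.7) = 2.163; z_{0.05} = -1.645, z_{0.67} = 0.4399.
σ = (2.163 − -0.3011)/(0.4399 − (-1.645)) = 1.182.
μ = -0.3011 − (-1.645)·1.182 = 1.643.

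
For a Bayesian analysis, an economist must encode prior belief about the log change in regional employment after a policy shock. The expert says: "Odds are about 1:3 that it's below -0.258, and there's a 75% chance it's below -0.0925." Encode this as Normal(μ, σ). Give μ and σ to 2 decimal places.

μ = -0.18, σ = 0.12

For Normal(μ,σ), the p-quantile is μ + z_p·σ. Here z_{0.25} = -0.6745, z_{0.75} = 0.6745.
So -0.258 = μ − 0.6745σ and -0.0925 = μ + 0.6745σ.
Subtracting: σ = (-0.0925 − -0.258)/(0.6745 − (-0.6745)) = 0.12.
Then μ = -0.258 − (-0.6745)·0.12 = -0.18.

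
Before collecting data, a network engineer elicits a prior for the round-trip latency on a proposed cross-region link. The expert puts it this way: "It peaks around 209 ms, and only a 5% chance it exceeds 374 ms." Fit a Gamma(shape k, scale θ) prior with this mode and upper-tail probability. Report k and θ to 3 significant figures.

Gamma(k,θ) with k>1 has mode (k−1)θ, so θ = 209/(k−1).
Need P(X < 374) = 0.95 with θ tied to k this way. Start at k = 2, θ = 209: P(X<374) ≈ 0.534.
Too low — raise k to concentrate. Iterating converges to k ≈ 9.23.
Then θ = 209/(9.23−1) ≈ 25.4.

k ≈ 9.23, θ ≈ 25.4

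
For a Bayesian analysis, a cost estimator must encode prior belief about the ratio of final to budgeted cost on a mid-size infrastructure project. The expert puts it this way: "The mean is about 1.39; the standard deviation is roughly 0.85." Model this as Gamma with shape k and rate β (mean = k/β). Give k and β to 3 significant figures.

For Gamma(k, rate β): mean = k/β, variance = k/β², so CV = 1/√k.
CV = SD/mean = 0.85/1.39 = 0.6115, hence k = 1/CV² = 2.67.
Then β = k/mean = 2.67/1.39 = 1.92.

k ≈ 2.67, β ≈ 1.92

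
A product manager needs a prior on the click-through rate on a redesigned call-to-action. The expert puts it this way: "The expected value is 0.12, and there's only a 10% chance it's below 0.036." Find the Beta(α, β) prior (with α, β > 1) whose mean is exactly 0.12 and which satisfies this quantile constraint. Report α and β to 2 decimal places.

With mean 0.12 fixed, write α = 0.12s, β = 0.88s where s = α+β.
Need P(θ < 0.036) = 0.1 under Beta(0.12s, 0.88s). Normal approximation: (q−m)/√(m(1−m)/s) ≈ z_{0.1} = -1.28, so s ≈ 0.12·0.88·(-1.28)²/(0.036−0.12)² = 24.6.
At s = 24.6: P(θ<0.036) ≈ 0.056. Adjusting to match 0.1 gives s ≈ 17.51.
So α = 0.12·17.51 ≈ 2.10, β = 0.88·17.51 ≈ 15.41.

α ≈ 2.10, β ≈ 15.41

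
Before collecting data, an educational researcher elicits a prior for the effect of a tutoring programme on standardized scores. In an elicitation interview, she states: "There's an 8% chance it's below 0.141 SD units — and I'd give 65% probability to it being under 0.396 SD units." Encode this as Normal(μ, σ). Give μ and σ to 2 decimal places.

μ = 0.34, σ = 0.14

The p-quantile of Normal(μ,σ) is μ + z_p·σ, with z_{0.08} = -1.405 and z_{0.65} = 0.3853.
Eliminate σ: μ = (z₂·x₁ − z₁·x₂)/(z₂ − z₁) = (0.3853·0.141 − (-1.405)·0.396)/1.79 = 0.34.
Then σ = (x₂ − x₁)/(z₂ − z₁) = (0.396 − 0.141)/1.79 = 0.14.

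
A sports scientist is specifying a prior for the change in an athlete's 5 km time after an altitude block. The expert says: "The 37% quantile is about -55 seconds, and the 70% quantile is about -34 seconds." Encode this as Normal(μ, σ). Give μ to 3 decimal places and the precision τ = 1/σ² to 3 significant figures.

For Normal(μ,σ), the p-quantile is μ + z_p·σ. Here z_{0.37} = -0.3319, z_{0.7} = 0.5244.
So -55 = μ − 0.3319σ and -34 = μ + 0.5244σ.
Subtracting: σ = (-34 − -55)/(0.5244 − (-0.3319)) = 24.525.
Then μ = -55 − (-0.3319)·24.525 = -46.861.
Precision τ = 1/σ² = 1/24.53² = 0.00166.

μ = -46.861, τ = 0.00166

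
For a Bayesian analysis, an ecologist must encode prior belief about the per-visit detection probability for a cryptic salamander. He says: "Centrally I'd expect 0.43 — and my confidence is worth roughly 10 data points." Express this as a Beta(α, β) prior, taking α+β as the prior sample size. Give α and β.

α = 4.3, β = 5.7

Under the effective-sample-size interpretation, Beta(α, β) has prior mean α/(α+β) and prior sample size α+β.
So α+β = 10 and α/(α+β) = 0.43, giving α = 0.43·10 = 4.3 and β = 10 − 4.3 = 5.7.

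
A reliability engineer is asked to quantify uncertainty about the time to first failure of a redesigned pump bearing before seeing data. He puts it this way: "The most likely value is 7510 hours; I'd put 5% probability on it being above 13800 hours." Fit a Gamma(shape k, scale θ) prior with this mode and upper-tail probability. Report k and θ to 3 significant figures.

Gamma(k,θ) with k>1 has mode (k−1)θ, so θ = 7510/(k−1).
Need P(X < 13800) = 0.95 with θ tied to k this way. Start at k = 2, θ = 7510: P(X<13800) ≈ 0.548.
Too low — raise k to concentrate. Iterating converges to k ≈ 8.52.
Then θ = 7510/(8.52−1) ≈ 998.

k ≈ 8.52, θ ≈ 998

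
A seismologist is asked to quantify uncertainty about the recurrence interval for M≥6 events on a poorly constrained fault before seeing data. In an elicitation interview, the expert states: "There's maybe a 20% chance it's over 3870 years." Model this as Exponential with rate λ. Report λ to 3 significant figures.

λ ≈ 0.000416

P(T > 3870.0) = e^(−λ·3870.0) = 0.2, so λ = −ln(0.2)/3870.0 = 0.000416.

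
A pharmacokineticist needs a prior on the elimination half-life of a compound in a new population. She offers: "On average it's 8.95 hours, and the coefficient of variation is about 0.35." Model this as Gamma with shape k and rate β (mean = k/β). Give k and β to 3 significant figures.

For Gamma(k, rate β): mean = k/β, variance = k/β², so CV = 1/√k.
CV = 0.35, hence k = 1/CV² = 8.16.
Then β = k/mean = 8.16/8.95 = 0.912.

k ≈ 8.16, β ≈ 0.912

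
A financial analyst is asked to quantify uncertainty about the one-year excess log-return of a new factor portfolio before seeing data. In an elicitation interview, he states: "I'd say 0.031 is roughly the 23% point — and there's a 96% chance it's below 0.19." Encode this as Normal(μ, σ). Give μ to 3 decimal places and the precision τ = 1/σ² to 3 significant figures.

For Normal(μ,σ), the p-quantile is μ + z_p·σ. Here z_{0.23} = -0.7388, z_{0.96} = 1.751.
So 0.031 = μ − 0.7388σ and 0.19 = μ + 1.751σ.
Subtracting: σ = (0.19 − 0.031)/(1.751 − (-0.7388)) = 0.064.
Then μ = 0.031 − (-0.7388)·0.064 = 0.078.
Precision τ = 1/σ² = 1/0.06387² = 245.

μ = 0.078, τ = 245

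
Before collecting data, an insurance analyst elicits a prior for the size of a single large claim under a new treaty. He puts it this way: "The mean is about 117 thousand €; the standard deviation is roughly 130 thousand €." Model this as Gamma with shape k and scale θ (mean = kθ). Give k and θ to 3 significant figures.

For Gamma(k, scale θ): mean = kθ, variance = kθ², so CV = 1/√k.
CV = SD/mean = 130/117 = 1.111, hence k = 1/CV² = 0.81.
Then θ = mean/k = 117/0.81 = 144.

k ≈ 0.81, θ ≈ 144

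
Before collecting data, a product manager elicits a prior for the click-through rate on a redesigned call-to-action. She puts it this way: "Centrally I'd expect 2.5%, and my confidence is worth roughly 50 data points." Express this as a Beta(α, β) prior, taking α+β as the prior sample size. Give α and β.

Under the effective-sample-size interpretation, Beta(α, β) has prior mean α/(α+β) and prior sample size α+β.
So α+β = 50 and α/(α+β) = 0.025, giving α = 0.025·50 = 1.25 and β = 50 − 1.25 = 48.75.

α = 1.25, β = 48.75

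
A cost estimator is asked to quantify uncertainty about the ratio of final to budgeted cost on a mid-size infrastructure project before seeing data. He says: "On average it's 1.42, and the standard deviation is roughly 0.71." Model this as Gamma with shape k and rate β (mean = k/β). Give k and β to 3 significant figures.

k ≈ 4, β ≈ 2.82

For Gamma(k, rate β): mean = k/β, variance = k/β², so CV = 1/√k.
CV = SD/mean = 0.71/1.42 = 0.5, hence k = 1/CV² = 4.
Then β = k/mean = 4/1.42 = 2.82.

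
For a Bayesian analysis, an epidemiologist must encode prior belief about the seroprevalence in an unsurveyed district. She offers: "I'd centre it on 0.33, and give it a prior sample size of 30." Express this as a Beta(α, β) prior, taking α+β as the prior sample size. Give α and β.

Under the effective-sample-size interpretation, Beta(α, β) has prior mean α/(α+β) and prior sample size α+β.
So α+β = 30 and α/(α+β) = 0.33, giving α = 0.33·30 = 9.9 and β = 30 − 9.9 = 20.1.

α = 9.9, β = 20.1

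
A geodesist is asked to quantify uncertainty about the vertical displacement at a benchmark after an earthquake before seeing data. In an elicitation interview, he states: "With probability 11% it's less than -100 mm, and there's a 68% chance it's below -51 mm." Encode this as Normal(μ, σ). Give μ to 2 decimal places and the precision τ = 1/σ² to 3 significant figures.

The p-quantile of Normal(μ,σ) is μ + z_p·σ, with z_{0.11} = -1.227 and z_{0.68} = 0.4677.
Eliminate σ: μ = (z₂·x₁ − z₁·x₂)/(z₂ − z₁) = (0.4677·-100 − (-1.227)·-51)/1.694 = -64.53.
Then σ = (x₂ − x₁)/(z₂ − z₁) = (-51 − -100)/1.694 = 28.92.
Precision τ = 1/σ² = 1/28.92² = 0.0012.

μ = -64.53, τ = 0.0012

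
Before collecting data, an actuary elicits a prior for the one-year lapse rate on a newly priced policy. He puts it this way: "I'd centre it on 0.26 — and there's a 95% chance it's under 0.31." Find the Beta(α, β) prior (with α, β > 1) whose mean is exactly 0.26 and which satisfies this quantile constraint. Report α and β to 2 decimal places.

With mean 0.26 fixed, write α = 0.26s, β = 0.74s where s = α+β.
Need P(θ < 0.31) = 0.95 under Beta(0.26s, 0.74s). Normal approximation: (q−m)/√(m(1−m)/s) ≈ z_{0.95} = 1.64, so s ≈ 0.26·0.74·(1.64)²/(0.31−0.26)² = 208.2.
At s = 208.2: P(θ<0.31) ≈ 0.946. Adjusting to match 0.95 gives s ≈ 217.93.
So α = 0.26·217.93 ≈ 56.66, β = 0.74·217.93 ≈ 161.27.

α ≈ 56.66, β ≈ 161.27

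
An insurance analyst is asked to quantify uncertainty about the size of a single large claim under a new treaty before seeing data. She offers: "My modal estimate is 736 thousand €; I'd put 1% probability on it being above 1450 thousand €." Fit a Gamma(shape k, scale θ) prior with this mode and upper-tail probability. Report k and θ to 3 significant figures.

Gamma(k,θ) with k>1 has mode (k−1)θ, so θ = 736/(k−1).
Need P(X < 1450) = 0.99 with θ tied to k this way. Start at k = 2, θ = 736: P(X<1450) ≈ 0.586.
Too low — raise k to concentrate. Iterating converges to k ≈ 11.7.
Then θ = 736/(11.7−1) ≈ 68.7.

k ≈ 11.7, θ ≈ 68.7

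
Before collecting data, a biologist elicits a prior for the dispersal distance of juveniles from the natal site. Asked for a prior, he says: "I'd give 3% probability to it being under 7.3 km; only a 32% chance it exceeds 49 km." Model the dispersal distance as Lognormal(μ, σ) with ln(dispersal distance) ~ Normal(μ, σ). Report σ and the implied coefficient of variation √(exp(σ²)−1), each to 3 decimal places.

σ ≈ 0.811, CV ≈ 0.964

If T ~ Lognormal(μ,σ) then ln T ~ Normal(μ,σ), so the p-quantile of ln T is μ + z_p·σ.
ln(7.3) = 1.988 and ln(49) = 3.892; z_{0.03} = -1.881, z_{0.68} = 0.4677.
σ = (3.892 − 1.988)/(0.4677 − (-1.881)) = 0.811.
μ = 1.988 − (-1.881)·0.811 = 3.513.
CV = √(exp(σ²)−1) = √(exp(0.6573)−1) = 0.964.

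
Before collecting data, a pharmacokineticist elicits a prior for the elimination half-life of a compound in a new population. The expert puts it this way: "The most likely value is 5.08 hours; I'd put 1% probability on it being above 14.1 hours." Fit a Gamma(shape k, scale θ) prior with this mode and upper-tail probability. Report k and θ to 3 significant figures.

k ≈ 5.4, θ ≈ 1.15

Gamma(k,θ) with k>1 has mode (k−1)θ, so θ = 5.08/(k−1).
Need P(X < 14.1) = 0.99 with θ tied to k this way. Start at k = 2, θ = 5.08: P(X<14.1) ≈ 0.765.
Too low — raise k to concentrate. Iterating converges to k ≈ 5.4.
Then θ = 5.08/(5.4−1) ≈ 1.15.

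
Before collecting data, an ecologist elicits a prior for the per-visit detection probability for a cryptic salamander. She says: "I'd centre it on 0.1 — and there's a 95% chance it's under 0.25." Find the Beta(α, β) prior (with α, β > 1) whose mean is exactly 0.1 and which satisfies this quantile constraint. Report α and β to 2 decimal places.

With mean 0.1 fixed, write α = 0.1s, β = 0.9s where s = α+β.
Need P(θ < 0.25) = 0.95 under Beta(0.1s, 0.9s). Normal approximation: (q−m)/√(m(1−m)/s) ≈ z_{0.95} = 1.64, so s ≈ 0.1·0.9·(1.64)²/(0.25−0.1)² = 10.8.
At s = 10.8: P(θ<0.25) ≈ 0.930. Adjusting to match 0.95 gives s ≈ 14.54.
So α = 0.1·14.54 ≈ 1.45, β = 0.9·14.54 ≈ 13.09.

α ≈ 1.45, β ≈ 13.09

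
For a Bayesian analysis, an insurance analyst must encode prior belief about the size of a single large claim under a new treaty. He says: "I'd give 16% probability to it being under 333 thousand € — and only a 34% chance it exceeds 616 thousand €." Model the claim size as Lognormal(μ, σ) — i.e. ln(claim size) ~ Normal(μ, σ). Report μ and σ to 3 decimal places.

μ ≈ 6.243, σ ≈ 0.437

If T ~ Lognormal(μ,σ) then ln T ~ Normal(μ,σ), so the p-quantile of ln T is μ + z_p·σ.
ln(333) = 5.808 and ln(616) = 6.423; z_{0.16} = -0.9945, z_{0.66} = 0.4125.
σ = (6.423 − 5.808)/(0.4125 − (-0.9945)) = 0.437.
μ = 5.808 − (-0.9945)·0.437 = 6.243.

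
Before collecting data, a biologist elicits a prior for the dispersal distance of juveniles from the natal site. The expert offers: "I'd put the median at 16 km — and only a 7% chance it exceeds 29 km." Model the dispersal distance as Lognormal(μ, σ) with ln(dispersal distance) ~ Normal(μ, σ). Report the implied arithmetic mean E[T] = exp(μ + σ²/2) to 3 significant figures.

E[T] ≈ 17.4 km

If T ~ Lognormal(μ,σ) then ln T ~ Normal(μ,σ), so the p-quantile of ln T is μ + z_p·σ.
ln(16) = 2.773 and ln(29) = 3.367; z_{0.5} = 0, z_{0.93} = 1.476.
σ = (3.367 − 2.773)/(1.476 − (0)) = 0.403.
μ = 2.773 − (0)·0.403 = 2.773.
E[T] = exp(μ + σ²/2) = exp(2.773 + 0.0812) = 17.4 km.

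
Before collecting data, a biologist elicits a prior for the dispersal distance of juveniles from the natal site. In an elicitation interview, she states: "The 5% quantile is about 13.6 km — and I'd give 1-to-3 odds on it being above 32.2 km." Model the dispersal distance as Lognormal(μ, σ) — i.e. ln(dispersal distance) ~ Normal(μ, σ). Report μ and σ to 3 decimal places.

μ ≈ 3.221, σ ≈ 0.372

If T ~ Lognormal(μ,σ) then ln T ~ Normal(μ,σ), so the p-quantile of ln T is μ + z_p·σ.
ln(13.6) = 2.61 and ln(32.2) = 3.472; z_{0.05} = -1.645, z_{0.75} = 0.6745.
σ = (3.472 − 2.61)/(0.6745 − (-1.645)) = 0.372.
μ = 2.61 − (-1.645)·0.372 = 3.221.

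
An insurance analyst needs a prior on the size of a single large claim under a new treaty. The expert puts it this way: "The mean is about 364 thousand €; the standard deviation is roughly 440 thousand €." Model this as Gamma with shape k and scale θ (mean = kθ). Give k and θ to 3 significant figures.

k ≈ 0.684, θ ≈ 532

For Gamma(k, scale θ): mean = kθ, variance = kθ², so CV = 1/√k.
CV = SD/mean = 440/364 = 1.209, hence k = 1/CV² = 0.684.
Then θ = mean/k = 364/0.684 = 532.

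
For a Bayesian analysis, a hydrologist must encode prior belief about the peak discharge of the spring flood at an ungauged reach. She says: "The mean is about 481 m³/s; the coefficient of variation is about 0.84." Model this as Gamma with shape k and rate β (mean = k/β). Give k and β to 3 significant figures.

For Gamma(k, rate β): mean = k/β, variance = k/β², so CV = 1/√k.
CV = 0.84, hence k = 1/CV² = 1.42.
Then β = k/mean = 1.42/481 = 0.00295.

k ≈ 1.42, β ≈ 0.00295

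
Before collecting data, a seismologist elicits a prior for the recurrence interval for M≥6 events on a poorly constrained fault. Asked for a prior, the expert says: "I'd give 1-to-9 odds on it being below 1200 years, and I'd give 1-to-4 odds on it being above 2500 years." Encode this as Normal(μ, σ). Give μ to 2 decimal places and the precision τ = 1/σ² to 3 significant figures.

μ = 1984.68, τ = 2.67e-06

For Normal(μ,σ), the p-quantile is μ + z_p·σ. Here z_{0.1} = -1.282, z_{0.8} = 0.8416.
So 1200 = μ − 1.282σ and 2500 = μ + 0.8416σ.
Subtracting: σ = (2500 − 1200)/(0.8416 − (-1.282)) = 612.29.
Then μ = 1200 − (-1.282)·612.29 = 1984.68.
Precision τ = 1/σ² = 1/612.3² = 2.67e-06.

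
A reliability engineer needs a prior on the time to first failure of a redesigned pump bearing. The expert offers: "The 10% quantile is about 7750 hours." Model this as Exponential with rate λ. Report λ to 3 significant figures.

λ ≈ 1.36e-05

P(T < 7750.0) = 1 − e^(−λ·7750.0) = 0.1, so λ = −ln(1−0.1)/7750.0 = −ln(0.9)/7750.0 = 1.36e-05.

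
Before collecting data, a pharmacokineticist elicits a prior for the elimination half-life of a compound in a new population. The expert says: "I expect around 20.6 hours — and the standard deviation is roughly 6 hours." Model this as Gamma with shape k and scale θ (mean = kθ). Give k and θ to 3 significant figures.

k ≈ 11.8, θ ≈ 1.75

For Gamma(k, scale θ): mean = kθ, variance = kθ², so CV = 1/√k.
CV = SD/mean = 6/20.6 = 0.2913, hence k = 1/CV² = 11.8.
Then θ = mean/k = 20.6/11.8 = 1.75.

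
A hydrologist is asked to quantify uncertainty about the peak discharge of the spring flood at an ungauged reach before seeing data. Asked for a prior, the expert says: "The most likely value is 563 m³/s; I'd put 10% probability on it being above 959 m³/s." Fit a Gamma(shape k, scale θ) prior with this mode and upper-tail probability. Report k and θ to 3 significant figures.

k ≈ 7.68, θ ≈ 84.3

Gamma(k,θ) with k>1 has mode (k−1)θ, so θ = 563/(k−1).
Need P(X < 959) = 0.9 with θ tied to k this way. Start at k = 2, θ = 563: P(X<959) ≈ 0.508.
Too low — raise k to concentrate. Iterating converges to k ≈ 7.68.
Then θ = 563/(7.68−1) ≈ 84.3.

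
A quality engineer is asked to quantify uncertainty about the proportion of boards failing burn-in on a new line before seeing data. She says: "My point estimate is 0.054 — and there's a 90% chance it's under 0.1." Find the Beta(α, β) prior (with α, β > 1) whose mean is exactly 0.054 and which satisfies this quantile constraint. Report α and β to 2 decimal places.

α ≈ 2.34, β ≈ 40.98

With mean 0.054 fixed, write α = 0.054s, β = 0.946s where s = α+β.
Need P(θ < 0.1) = 0.9 under Beta(0.054s, 0.946s). Normal approximation: (q−m)/√(m(1−m)/s) ≈ z_{0.9} = 1.28, so s ≈ 0.054·0.946·(1.28)²/(0.1−0.054)² = 39.6.
At s = 39.6: P(θ<0.1) ≈ 0.893. Adjusting to match 0.9 gives s ≈ 43.31.
So α = 0.054·43.31 ≈ 2.34, β = 0.946·43.31 ≈ 40.98.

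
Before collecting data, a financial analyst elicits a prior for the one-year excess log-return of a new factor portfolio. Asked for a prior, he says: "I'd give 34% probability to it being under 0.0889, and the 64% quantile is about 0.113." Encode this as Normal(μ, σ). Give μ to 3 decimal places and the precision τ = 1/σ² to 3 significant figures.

The p-quantile of Normal(μ,σ) is μ + z_p·σ, with z_{0.34} = -0.4125 and z_{0.64} = 0.3585.
Eliminate σ: μ = (z₂·x₁ − z₁·x₂)/(z₂ − z₁) = (0.3585·0.0889 − (-0.4125)·0.113)/0.7709 = 0.102.
Then σ = (x₂ − x₁)/(z₂ − z₁) = (0.113 − 0.0889)/0.7709 = 0.031.
Precision τ = 1/σ² = 1/0.03126² = 1020.

μ = 0.102, τ = 1020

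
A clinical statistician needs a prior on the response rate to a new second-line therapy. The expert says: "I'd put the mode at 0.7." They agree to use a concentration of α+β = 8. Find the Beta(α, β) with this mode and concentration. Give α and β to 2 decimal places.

α = 5.20, β = 2.80

For α,β > 1 the Beta mode is (α−1)/(α+β−2). With α+β = 8, the mode is (α−1)/6.
Set (α−1)/6 = 0.7 → α = 1 + 0.7·6 = 5.20.
β = 8 − α = 2.80.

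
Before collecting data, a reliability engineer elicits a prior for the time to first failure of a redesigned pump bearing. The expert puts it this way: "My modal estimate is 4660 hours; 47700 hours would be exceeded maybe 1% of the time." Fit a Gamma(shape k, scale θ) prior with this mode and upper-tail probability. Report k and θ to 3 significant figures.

k ≈ 1.57, θ ≈ 8210

Gamma(k,θ) with k>1 has mode (k−1)θ, so θ = 4660/(k−1).
Need P(X < 47700) = 0.99 with θ tied to k this way. Start at k = 2, θ = 4660: P(X<47700) ≈ 1.000.
Too high — lower k to spread out. Iterating converges to k ≈ 1.57.
Then θ = 4660/(1.57−1) ≈ 8210.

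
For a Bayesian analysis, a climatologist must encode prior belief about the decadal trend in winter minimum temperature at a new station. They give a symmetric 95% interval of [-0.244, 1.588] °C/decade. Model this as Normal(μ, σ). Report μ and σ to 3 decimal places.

A symmetric 95% interval runs μ ± z·σ with z = 1.96.
Half-width = 0.916, so σ = 0.916/1.96 = 0.467.
μ is the interval midpoint, 0.672.

μ = 0.672, σ = 0.467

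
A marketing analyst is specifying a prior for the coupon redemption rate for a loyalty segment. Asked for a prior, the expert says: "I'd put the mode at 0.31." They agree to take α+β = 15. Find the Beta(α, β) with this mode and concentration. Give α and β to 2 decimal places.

For α,β > 1 the Beta mode is (α−1)/(α+β−2). With α+β = 15, the mode is (α−1)/13.
Set (α−1)/13 = 0.31 → α = 1 + 0.31·13 = 5.03.
β = 15 − α = 9.97.

α = 5.03, β = 9.97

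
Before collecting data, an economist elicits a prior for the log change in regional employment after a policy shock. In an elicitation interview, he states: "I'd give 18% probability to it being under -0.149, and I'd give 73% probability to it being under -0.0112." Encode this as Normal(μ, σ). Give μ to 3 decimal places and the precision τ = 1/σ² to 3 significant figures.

The p-quantile of Normal(μ,σ) is μ + z_p·σ, with z_{0.18} = -0.9154 and z_{0.73} = 0.6128.
Eliminate σ: μ = (z₂·x₁ − z₁·x₂)/(z₂ − z₁) = (0.6128·-0.149 − (-0.9154)·-0.0112)/1.528 = -0.066.
Then σ = (x₂ − x₁)/(z₂ − z₁) = (-0.0112 − -0.149)/1.528 = 0.090.
Precision τ = 1/σ² = 1/0.09017² = 123.

μ = -0.066, τ = 123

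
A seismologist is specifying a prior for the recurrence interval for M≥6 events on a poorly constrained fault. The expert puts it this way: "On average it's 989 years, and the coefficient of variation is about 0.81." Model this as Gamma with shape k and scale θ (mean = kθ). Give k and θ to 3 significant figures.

For Gamma(k, scale θ): mean = kθ, variance = kθ², so CV = 1/√k.
CV = 0.81, hence k = 1/CV² = 1.52.
Then θ = mean/k = 989/1.52 = 649.

k ≈ 1.52, θ ≈ 649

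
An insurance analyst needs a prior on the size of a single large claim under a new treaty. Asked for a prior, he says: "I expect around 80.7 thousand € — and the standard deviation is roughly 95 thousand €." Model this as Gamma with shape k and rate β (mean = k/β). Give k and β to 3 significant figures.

For Gamma(k, rate β): mean = k/β, variance = k/β², so CV = 1/√k.
CV = SD/mean = 95/80.7 = 1.177, hence k = 1/CV² = 0.722.
Then β = k/mean = 0.722/80.7 = 0.00894.

k ≈ 0.722, β ≈ 0.00894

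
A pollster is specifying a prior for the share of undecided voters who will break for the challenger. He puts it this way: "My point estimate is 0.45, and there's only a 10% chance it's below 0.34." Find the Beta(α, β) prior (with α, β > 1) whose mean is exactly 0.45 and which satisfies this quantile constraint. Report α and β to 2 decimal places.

α ≈ 14.78, β ≈ 18.06

With mean 0.45 fixed, write α = 0.45s, β = 0.55s where s = α+β.
Need P(θ < 0.34) = 0.1 under Beta(0.45s, 0.55s). Normal approximation: (q−m)/√(m(1−m)/s) ≈ z_{0.1} = -1.28, so s ≈ 0.45·0.55·(-1.28)²/(0.34−0.45)² = 33.6.
At s = 33.6: P(θ<0.34) ≈ 0.097. Adjusting to match 0.1 gives s ≈ 32.84.
So α = 0.45·32.84 ≈ 14.78, β = 0.55·32.84 ≈ 18.06.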